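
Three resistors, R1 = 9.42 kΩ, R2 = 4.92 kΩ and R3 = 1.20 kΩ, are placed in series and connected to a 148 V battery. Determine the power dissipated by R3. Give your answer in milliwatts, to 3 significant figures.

Series elements share the same current, so find I first, then use P = I²R.
R_total = (9.42 + 4.92 + 1.20) kΩ = 15540 Ω
I = V / R_total = 148 / 15540 = 0.009524 A
P_R3 = I² × R3 = (0.009524)² × 1200 = 0.1088 W

109 mW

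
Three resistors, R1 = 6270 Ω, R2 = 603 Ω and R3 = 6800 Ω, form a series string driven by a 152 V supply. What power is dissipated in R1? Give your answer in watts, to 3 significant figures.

Every series element carries the same I. Get I from the total resistance, then P = I² × R1.
R_total = 6270 + 603 + 6800 = 13670 Ω
I = V / R_total = 152 / 13670 = 0.01112 A
P_R1 = I² × R1 = (0.01112)² × 6270 = 0.7749 W

0.775 W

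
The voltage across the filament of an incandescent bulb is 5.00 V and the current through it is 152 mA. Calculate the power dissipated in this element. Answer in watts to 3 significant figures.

0.760 W

Since both terminal voltage and current are stated, P = V I gives the power in one step.
P = 5.00 V × 0.1520 A = 0.7600 W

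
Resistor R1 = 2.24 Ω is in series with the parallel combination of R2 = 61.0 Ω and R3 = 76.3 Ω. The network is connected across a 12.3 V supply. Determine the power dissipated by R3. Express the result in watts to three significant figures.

1.74 W

Reduce the parallel pair to R_p first; the network is then a simple series string.
R_p = (61.0×76.3)/(61.0+76.3) = 33.90 Ω
R_total = 2.24 + 33.90 = 36.14 Ω
I = V / R_total = 12.3 / 36.14 = 0.3404 A
Voltage across the parallel pair: V_p = I × R_p = 0.3404 × 33.90 = 11.54 V
R3 sees V_p directly, so P = V_p² / R3.
P_R3 = (11.54)² / 76.3 = 1.745 W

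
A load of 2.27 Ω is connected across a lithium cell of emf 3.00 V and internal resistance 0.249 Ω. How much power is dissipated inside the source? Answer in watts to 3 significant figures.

r is in series with the load, so it carries the full circuit current — the loss in it is I²r.
I = ε / (r + R) = 3.00 / (0.249 + 2.27) = 1.191 A
P_int = I² r = (1.191)² × 0.249 = 0.3532 W

0.353 W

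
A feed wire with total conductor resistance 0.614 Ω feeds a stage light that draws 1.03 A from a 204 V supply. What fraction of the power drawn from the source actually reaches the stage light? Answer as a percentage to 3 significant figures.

The feed wire carries the full 1.03 A.
P_line = I² R_line = (1.030)² × 0.614 = 0.6514 W
P_source = V I = 204 × 1.030 = 210.1 W; P_load = 209.5 W
η = P_load / P_source = 209.5 / 210.1 = 0.9969

99.7 %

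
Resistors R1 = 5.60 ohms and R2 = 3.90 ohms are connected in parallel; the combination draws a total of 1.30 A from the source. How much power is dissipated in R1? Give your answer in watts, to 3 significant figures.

1.59 W

Only the total current is stated, so first find the parallel equivalent to get the voltage across the combination.
1/R_eq = 1/5.60 + 1/3.90 ⇒ R_eq = 2.299 Ω
V = I_total × R_eq = 1.300 × 2.299 = 2.989 V
P_R1 = V² / R1 = (2.989)² / 5.60 = 1.595 W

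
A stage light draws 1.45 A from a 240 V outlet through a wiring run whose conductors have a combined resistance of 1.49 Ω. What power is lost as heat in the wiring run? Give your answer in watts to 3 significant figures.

Only the current and the line resistance are needed for the I²R loss.
The wiring run carries the full 1.45 A.
P_line = I² R_line = (1.450)² × 1.49 = 3.133 W

3.13 W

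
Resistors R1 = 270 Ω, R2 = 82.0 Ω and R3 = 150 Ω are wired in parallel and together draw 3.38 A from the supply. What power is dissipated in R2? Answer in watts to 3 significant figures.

The branches share the same voltage, but only the total current is given — find V from the equivalent resistance first.
1/R_eq = 1/270 + 1/82.0 + 1/150 ⇒ R_eq = 44.32 Ω
V = I_total × R_eq = 3.380 × 44.32 = 149.8 V
P_R2 = V² / R2 = (149.8)² / 82.0 = 273.6 W

274 W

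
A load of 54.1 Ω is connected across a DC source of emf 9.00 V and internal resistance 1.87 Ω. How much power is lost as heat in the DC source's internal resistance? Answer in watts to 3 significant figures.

0.0484 W

The source's internal resistance is just another series element carrying I; its dissipation is I²r.
I = ε / (r + R) = 9.00 / (1.87 + 54.1) = 0.1608 A
P_int = I² r = (0.1608)² × 1.87 = 0.04835 W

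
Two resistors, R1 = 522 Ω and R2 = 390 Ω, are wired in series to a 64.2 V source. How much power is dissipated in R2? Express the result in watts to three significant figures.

The current is common to all series resistors; compute it, then apply P = I²R for the target.
R_total = 522 + 390 = 912.0 Ω
I = V / R_total = 64.2 / 912.0 = 0.07039 A
P_R2 = I² × R2 = (0.07039)² × 390 = 1.933 W

1.93 W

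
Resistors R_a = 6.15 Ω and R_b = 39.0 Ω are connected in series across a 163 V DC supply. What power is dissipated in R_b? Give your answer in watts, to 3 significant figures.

508 W

Every series element carries the same I. Get I from the total resistance, then P = I² × R_b.
R_total = 6.15 + 39.0 = 45.15 Ω
I = V / R_total = 163 / 45.15 = 3.610 A
P_R_b = I² × R_b = (3.610)² × 39.0 = 508.3 W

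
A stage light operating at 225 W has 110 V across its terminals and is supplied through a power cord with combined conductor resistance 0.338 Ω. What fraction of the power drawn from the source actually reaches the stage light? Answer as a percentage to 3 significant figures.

99.4 %

I = P / V = 225 / 110 = 2.045 A through the power cord.
P_line = I² R_line = (2.045)² × 0.338 = 1.414 W
P_source = P_load + P_line = 225.0 + 1.414 = 226.4 W
η = P_load / P_source = 225.0 / 226.4 = 0.9938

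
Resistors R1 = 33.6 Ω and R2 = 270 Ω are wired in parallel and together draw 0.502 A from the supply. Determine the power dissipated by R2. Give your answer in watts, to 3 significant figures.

Only the total current is stated, so first find the parallel equivalent to get the voltage across the combination.
1/R_eq = 1/33.6 + 1/270 ⇒ R_eq = 29.88 Ω
V = I_total × R_eq = 0.5020 × 29.88 = 15.00 V
P_R2 = V² / R2 = (15.00)² / 270 = 0.8334 W

0.833 W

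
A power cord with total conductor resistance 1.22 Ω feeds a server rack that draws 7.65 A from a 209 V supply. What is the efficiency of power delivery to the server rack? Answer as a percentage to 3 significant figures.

The power cord carries the full 7.65 A.
P_line = I² R_line = (7.650)² × 1.22 = 71.40 W
P_source = V I = 209 × 7.650 = 1599 W; P_load = 1527 W
η = P_load / P_source = 1527 / 1599 = 0.9553

95.5 %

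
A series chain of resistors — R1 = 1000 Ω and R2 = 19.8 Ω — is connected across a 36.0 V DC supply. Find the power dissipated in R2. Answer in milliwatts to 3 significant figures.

24.7 mW

Every series element carries the same I. Get I from the total resistance, then P = I² × R2.
R_total = 1000 + 19.8 = 1020 Ω
I = V / R_total = 36.0 / 1020 = 0.03530 A
P_R2 = I² × R2 = (0.03530)² × 19.8 = 0.02467 W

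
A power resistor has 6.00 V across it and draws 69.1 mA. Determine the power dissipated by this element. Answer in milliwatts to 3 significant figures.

415 mW

Since both terminal voltage and current are stated, P = V I gives the power in one step.
P = 6.00 V × 0.06910 A = 0.4146 W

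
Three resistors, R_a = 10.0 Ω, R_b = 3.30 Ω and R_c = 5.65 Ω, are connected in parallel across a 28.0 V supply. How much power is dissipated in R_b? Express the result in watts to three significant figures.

Parallel branches share the same voltage; P = V²/R gives the branch power in one step.
P_R_b = V² / R_b = (28.0)² / 3.30 Ω = 237.6 W

238 W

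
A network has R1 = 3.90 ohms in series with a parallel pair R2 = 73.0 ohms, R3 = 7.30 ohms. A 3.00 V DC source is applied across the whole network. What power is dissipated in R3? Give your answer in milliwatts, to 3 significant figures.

First combine the parallel branches into one equivalent R_p, then R1 + R_p is a series pair.
R_p = (73.0×7.30)/(73.0+7.30) = 6.636 Ω
R_total = 3.90 + 6.636 = 10.54 Ω
I = V / R_total = 3.00 / 10.54 = 0.2847 A
Voltage across the parallel pair: V_p = I × R_p = 0.2847 × 6.636 = 1.890 V
R3 is across V_p, so use P = V²/R for that branch.
P_R3 = (1.890)² / 7.30 = 0.4891 W

489 mW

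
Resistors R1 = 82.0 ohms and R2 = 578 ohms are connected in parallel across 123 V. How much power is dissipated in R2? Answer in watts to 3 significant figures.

26.2 W

The supply voltage appears across each parallel branch — just use P = V²/R2.
P_R2 = V² / R2 = (123)² / 578 Ω = 26.17 W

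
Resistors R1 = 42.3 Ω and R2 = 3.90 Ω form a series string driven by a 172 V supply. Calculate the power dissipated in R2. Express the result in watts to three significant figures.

54.1 W

Series elements share the same current, so find I first, then use P = I²R.
R_total = 42.3 + 3.90 = 46.20 Ω
I = V / R_total = 172 / 46.20 = 3.723 A
P_R2 = I² × R2 = (3.723)² × 3.90 = 54.06 W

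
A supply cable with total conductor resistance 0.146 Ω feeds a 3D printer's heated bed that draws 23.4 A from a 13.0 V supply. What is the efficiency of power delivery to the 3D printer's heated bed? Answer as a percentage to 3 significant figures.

The supply cable carries the full 23.4 A.
P_line = I² R_line = (23.40)² × 0.146 = 79.94 W
P_source = V I = 13.0 × 23.40 = 304.2 W; P_load = 224.3 W
η = P_load / P_source = 224.3 / 304.2 = 0.7372

73.7 %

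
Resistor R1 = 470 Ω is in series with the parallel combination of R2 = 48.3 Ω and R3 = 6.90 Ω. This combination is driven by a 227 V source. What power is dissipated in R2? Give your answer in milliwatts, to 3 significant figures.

172 mW

First combine the parallel branches into one equivalent R_p, then R1 + R_p is a series pair.
R_p = (48.3×6.90)/(48.3+6.90) = 6.038 Ω
R_total = 470 + 6.038 = 476.0 Ω
I = V / R_total = 227 / 476.0 = 0.4769 A
Voltage across the parallel pair: V_p = I × R_p = 0.4769 × 6.038 = 2.879 V
R2 sees V_p directly, so P = V_p² / R2.
P_R2 = (2.879)² / 48.3 = 0.1716 W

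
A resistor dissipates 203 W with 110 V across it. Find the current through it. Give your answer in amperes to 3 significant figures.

The two known quantities fix the third via I = P / V.
I = 203 / 110 = 1.845 A

1.85 A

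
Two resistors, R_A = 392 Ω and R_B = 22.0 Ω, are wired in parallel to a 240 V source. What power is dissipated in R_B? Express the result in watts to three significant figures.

2620 W

Each parallel branch sees the full supply voltage, so P = V²/R applies directly to the target branch.
P_R_B = V² / R_B = (240)² / 22.0 Ω = 2618 W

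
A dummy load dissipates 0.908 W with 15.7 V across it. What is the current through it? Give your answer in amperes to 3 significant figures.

0.0578 A

The two known quantities fix the third via I = P / V.
I = 0.908 / 15.7 = 0.05783 A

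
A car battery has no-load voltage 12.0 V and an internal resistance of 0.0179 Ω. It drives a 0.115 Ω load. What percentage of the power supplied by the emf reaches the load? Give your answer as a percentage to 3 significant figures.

86.5 %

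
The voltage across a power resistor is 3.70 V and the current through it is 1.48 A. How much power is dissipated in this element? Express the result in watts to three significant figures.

5.48 W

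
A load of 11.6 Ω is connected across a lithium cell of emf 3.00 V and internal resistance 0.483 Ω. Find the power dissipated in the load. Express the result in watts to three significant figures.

0.715 W

The internal resistance and the load are in series, so the same I flows through both; get I from ε/(r+R), then I²R for the load.
I = ε / (r + R) = 3.00 / (0.483 + 11.6) = 0.2483 A
P_load = I² R = (0.2483)² × 11.6 = 0.7151 W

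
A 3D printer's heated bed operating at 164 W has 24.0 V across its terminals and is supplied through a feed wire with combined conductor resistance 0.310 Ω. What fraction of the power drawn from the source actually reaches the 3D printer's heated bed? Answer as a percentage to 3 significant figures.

91.9 %

I = P / V = 164 / 24.0 = 6.833 A through the feed wire.
P_line = I² R_line = (6.833)² × 0.310 = 14.48 W
P_source = P_load + P_line = 164.0 + 14.48 = 178.5 W
η = P_load / P_source = 164.0 / 178.5 = 0.9189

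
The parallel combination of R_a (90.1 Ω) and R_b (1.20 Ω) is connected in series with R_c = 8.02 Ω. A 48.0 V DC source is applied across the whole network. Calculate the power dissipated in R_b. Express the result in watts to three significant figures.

31.8 W

First find R_p for the parallel pair, then treat R_p + R_c as a series loop.
R_p = (90.1×1.20)/(90.1+1.20) = 1.184 Ω
R_total = R_p + 8.02 = 1.184 + 8.02 = 9.204 Ω
I = V / R_total = 48.0 / 9.204 = 5.215 A
Voltage across the parallel pair: V_p = I × R_p = 5.215 × 1.184 = 6.176 V
Use P = V²/R for R_b with V = V_p.
P_R_b = (6.176)² / 1.20 = 31.78 W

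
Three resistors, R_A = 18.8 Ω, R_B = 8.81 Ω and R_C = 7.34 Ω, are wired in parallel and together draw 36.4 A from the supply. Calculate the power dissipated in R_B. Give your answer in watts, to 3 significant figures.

1640 W

Parallel branches share V, not I — compute V via R_eq, then use V²/R for the target branch.
1/R_eq = 1/18.8 + 1/8.81 + 1/7.34 ⇒ R_eq = 3.301 Ω
V = I_total × R_eq = 36.40 × 3.301 = 120.2 V
P_R_B = V² / R_B = (120.2)² / 8.81 = 1639 W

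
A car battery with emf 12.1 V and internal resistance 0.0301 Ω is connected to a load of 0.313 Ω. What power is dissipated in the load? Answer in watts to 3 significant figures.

389 W

Find the circuit current first, then P = I²R for the load (series elements share I).
I = ε / (r + R) = 12.1 / (0.0301 + 0.313) = 35.27 A
P_load = I² R = (35.27)² × 0.313 = 389.3 W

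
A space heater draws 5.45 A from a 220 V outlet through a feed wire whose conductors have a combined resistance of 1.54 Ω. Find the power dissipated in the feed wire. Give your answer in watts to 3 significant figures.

The feed wire and load are in series, so the same current flows in both; the loss is I²R_line.
The feed wire carries the full 5.45 A.
P_line = I² R_line = (5.450)² × 1.54 = 45.74 W

45.7 W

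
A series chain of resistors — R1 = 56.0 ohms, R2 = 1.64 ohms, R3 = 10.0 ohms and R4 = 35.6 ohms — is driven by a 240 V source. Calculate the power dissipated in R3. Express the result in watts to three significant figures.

54.0 W

Every series element carries the same I. Get I from the total resistance, then P = I² × R3.
R_total = 56.0 + 1.64 + 10.0 + 35.6 = 103.2 Ω
I = V / R_total = 240 / 103.2 = 2.325 A
P_R3 = I² × R3 = (2.325)² × 10.0 = 54.04 W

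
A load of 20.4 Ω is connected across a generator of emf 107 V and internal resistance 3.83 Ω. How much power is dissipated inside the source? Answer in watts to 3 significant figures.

74.7 W

r is in series with the load, so it carries the full circuit current — the loss in it is I²r.
I = ε / (r + R) = 107 / (3.83 + 20.4) = 4.416 A
P_int = I² r = (4.416)² × 3.83 = 74.69 W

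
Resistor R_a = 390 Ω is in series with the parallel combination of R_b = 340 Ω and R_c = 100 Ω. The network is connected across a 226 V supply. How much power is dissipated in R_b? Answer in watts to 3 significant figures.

4.11 W

Collapse R_b‖R_c to a single equivalent, reducing the network to two series elements.
R_p = (340×100)/(340+100) = 77.27 Ω
R_total = 390 + 77.27 = 467.3 Ω
I = V / R_total = 226 / 467.3 = 0.4837 A
Voltage across the parallel pair: V_p = I × R_p = 0.4837 × 77.27 = 37.37 V
With V_p across R_b, its power is V_p²/R_b.
P_R_b = (37.37)² / 340 = 4.108 W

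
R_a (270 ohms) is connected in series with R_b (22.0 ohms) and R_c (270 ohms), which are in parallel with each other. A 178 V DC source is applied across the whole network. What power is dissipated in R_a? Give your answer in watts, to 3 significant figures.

101 W

Reduce the parallel pair to R_p first; the network is then a simple series string.
R_p = (22.0×270)/(22.0+270) = 20.34 Ω
R_total = 270 + 20.34 = 290.3 Ω
I = V / R_total = 178 / 290.3 = 0.6131 A
All the current flows through R_a; use P = I²R.
P_R_a = (0.6131)² × 270 = 101.5 W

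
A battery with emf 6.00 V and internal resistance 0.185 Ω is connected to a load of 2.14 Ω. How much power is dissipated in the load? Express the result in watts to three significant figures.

14.3 W

The internal resistance and the load are in series, so the same I flows through both; get I from ε/(r+R), then I²R for the load.
I = ε / (r + R) = 6.00 / (0.185 + 2.14) = 2.581 A
P_load = I² R = (2.581)² × 2.14 = 14.25 W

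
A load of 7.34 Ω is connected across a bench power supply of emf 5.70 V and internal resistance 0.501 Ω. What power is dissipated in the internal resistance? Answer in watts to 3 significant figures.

0.265 W

The source's internal resistance is just another series element carrying I; its dissipation is I²r.
I = ε / (r + R) = 5.70 / (0.501 + 7.34) = 0.7269 A
P_int = I² r = (0.7269)² × 0.501 = 0.2648 W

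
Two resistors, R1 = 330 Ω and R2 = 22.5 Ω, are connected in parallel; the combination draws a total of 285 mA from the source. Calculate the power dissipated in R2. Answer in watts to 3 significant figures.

Parallel branches share V, not I — compute V via R_eq, then use V²/R for the target branch.
1/R_eq = 1/330 + 1/22.5 ⇒ R_eq = 21.06 Ω
V = I_total × R_eq = 0.2850 × 21.06 = 6.003 V
P_R2 = V² / R2 = (6.003)² / 22.5 = 1.602 W

1.60 W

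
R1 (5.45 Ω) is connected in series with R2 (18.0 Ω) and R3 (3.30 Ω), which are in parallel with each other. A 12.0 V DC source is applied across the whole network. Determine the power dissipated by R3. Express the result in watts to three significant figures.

First combine the parallel branches into one equivalent R_p, then R1 + R_p is a series pair.
R_p = (18.0×3.30)/(18.0+3.30) = 2.789 Ω
R_total = 5.45 + 2.789 = 8.239 Ω
I = V / R_total = 12.0 / 8.239 = 1.457 A
Voltage across the parallel pair: V_p = I × R_p = 1.457 × 2.789 = 4.062 V
R3 is across V_p, so use P = V²/R for that branch.
P_R3 = (4.062)² / 3.30 = 5.000 W

5.00 W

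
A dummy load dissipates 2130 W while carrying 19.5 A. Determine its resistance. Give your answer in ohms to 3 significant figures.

5.60 Ω

Inverting the appropriate power form: R = P / I².
R = 2130 / (19.50)² = 5.602 Ω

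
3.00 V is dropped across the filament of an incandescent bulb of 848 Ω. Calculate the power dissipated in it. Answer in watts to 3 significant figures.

0.0106 W

We know the drop across the element and its resistance — P = V²/R, one step.
P = (3.00 V)² / 848 Ω = 0.01061 W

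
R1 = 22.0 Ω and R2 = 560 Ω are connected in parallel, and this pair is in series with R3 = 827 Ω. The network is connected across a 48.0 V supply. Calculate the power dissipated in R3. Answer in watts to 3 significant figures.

Collapse the R1‖R2 pair into one equivalent R_p; then R_p and R3 form a series string.
R_p = (22.0×560)/(22.0+560) = 21.17 Ω
R_total = R_p + 827 = 21.17 + 827 = 848.2 Ω
I = V / R_total = 48.0 / 848.2 = 0.05659 A
R3 carries the full series current, so P = I²R.
P_R3 = (0.05659)² × 827 = 2.649 W

2.65 W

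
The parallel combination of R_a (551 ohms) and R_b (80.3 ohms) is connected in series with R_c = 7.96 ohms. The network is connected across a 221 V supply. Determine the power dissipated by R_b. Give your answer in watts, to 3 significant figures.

Reduce the parallel combination to a single R_p; the circuit then becomes R_p in series with the remaining resistor.
R_p = (551×80.3)/(551+80.3) = 70.09 Ω
R_total = R_p + 7.96 = 70.09 + 7.96 = 78.05 Ω
I = V / R_total = 221 / 78.05 = 2.832 A
Voltage across the parallel pair: V_p = I × R_p = 2.832 × 70.09 = 198.5 V
Use P = V²/R for R_b with V = V_p.
P_R_b = (198.5)² / 80.3 = 490.5 W

490 W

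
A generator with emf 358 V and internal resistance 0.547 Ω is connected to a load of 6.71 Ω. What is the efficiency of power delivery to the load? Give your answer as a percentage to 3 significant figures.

92.5 %

η = P_load/(P_load+P_int) = I²R/(I²R+I²r) = R/(R+r) — the I² cancels for series elements.
η = R / (R + r) = 6.71 / (6.71 + 0.547) = 0.9246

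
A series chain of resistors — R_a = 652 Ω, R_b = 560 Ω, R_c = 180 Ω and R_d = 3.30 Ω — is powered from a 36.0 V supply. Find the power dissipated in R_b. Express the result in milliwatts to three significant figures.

Every series element carries the same I. Get I from the total resistance, then P = I² × R_b.
R_total = 652 + 560 + 180 + 3.30 = 1395 Ω
I = V / R_total = 36.0 / 1395 = 0.02580 A
P_R_b = I² × R_b = (0.02580)² × 560 = 0.3728 W

373 mW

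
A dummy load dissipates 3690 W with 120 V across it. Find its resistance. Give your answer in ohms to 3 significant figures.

3.90 Ω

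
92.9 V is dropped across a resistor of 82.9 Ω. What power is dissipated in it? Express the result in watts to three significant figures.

V and R are stated; P = V²/R avoids computing the current.
P = (92.9 V)² / 82.9 Ω = 104.1 W

104 W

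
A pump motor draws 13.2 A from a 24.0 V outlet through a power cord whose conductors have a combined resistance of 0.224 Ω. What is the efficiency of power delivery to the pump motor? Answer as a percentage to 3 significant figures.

The power cord carries the full 13.2 A.
P_line = I² R_line = (13.20)² × 0.224 = 39.03 W
P_source = V I = 24.0 × 13.20 = 316.8 W; P_load = 277.8 W
η = P_load / P_source = 277.8 / 316.8 = 0.8768

87.7 %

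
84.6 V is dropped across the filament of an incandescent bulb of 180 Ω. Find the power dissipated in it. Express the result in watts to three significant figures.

V and R are stated; P = V²/R avoids computing the current.
P = (84.6 V)² / 180 Ω = 39.76 W

39.8 W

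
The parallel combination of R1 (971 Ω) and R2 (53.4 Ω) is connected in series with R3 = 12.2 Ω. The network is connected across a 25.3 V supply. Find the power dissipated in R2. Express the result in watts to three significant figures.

Collapse the R1‖R2 pair into one equivalent R_p; then R_p and R3 form a series string.
R_p = (971×53.4)/(971+53.4) = 50.62 Ω
R_total = R_p + 12.2 = 50.62 + 12.2 = 62.82 Ω
I = V / R_total = 25.3 / 62.82 = 0.4028 A
Voltage across the parallel pair: V_p = I × R_p = 0.4028 × 50.62 = 20.39 V
Use P = V²/R for R2 with V = V_p.
P_R2 = (20.39)² / 53.4 = 7.783 W

7.78 W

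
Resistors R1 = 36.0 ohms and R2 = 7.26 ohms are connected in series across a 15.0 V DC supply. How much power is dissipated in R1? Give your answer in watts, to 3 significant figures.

4.33 W

In a series string the same current flows through every resistor — find that current, then P = I²R for the one we want.
R_total = 36.0 + 7.26 = 43.26 Ω
I = V / R_total = 15.0 / 43.26 = 0.3467 A
P_R1 = I² × R1 = (0.3467)² × 36.0 = 4.328 W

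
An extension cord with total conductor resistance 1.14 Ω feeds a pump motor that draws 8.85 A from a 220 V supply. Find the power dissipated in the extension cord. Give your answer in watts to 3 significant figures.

89.3 W

Line loss is just I²R for the cable — we know both I and R_line directly.
The extension cord carries the full 8.85 A.
P_line = I² R_line = (8.850)² × 1.14 = 89.29 W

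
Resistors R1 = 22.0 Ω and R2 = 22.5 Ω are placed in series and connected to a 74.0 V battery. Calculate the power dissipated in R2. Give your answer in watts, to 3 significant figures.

62.2 W

Series elements share the same current, so find I first, then use P = I²R.
R_total = 22.0 + 22.5 = 44.50 Ω
I = V / R_total = 74.0 / 44.50 = 1.663 A
P_R2 = I² × R2 = (1.663)² × 22.5 = 62.22 W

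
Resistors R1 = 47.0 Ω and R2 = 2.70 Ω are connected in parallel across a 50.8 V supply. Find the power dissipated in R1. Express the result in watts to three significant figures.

54.9 W

R1 sits directly across the source, so P = V²/R with V = 50.8 V.
P_R1 = V² / R1 = (50.8)² / 47.0 Ω = 54.91 W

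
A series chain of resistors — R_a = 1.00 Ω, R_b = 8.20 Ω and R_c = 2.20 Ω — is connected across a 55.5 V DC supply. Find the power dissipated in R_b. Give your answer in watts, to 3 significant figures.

194 W

Every series element carries the same I. Get I from the total resistance, then P = I² × R_b.
R_total = 1.00 + 8.20 + 2.20 = 11.40 Ω
I = V / R_total = 55.5 / 11.40 = 4.868 A
P_R_b = I² × R_b = (4.868)² × 8.20 = 194.4 W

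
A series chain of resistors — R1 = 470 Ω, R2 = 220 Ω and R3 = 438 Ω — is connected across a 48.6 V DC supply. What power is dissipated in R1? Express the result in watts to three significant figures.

0.872 W

Every series element carries the same I. Get I from the total resistance, then P = I² × R1.
R_total = 470 + 220 + 438 = 1128 Ω
I = V / R_total = 48.6 / 1128 = 0.04309 A
P_R1 = I² × R1 = (0.04309)² × 470 = 0.8725 W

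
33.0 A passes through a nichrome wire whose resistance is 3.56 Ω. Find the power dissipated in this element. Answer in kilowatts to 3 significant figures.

With I and R stated, P = I²R applies in one step.
P = (33.00 A)² × 3.56 Ω = 3877 W

3.88 kW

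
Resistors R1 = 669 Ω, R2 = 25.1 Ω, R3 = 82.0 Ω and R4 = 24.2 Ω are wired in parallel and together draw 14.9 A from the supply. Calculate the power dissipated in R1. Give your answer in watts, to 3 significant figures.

Only the total current is stated, so first find the parallel equivalent to get the voltage across the combination.
1/R_eq = 1/669 + 1/25.1 + 1/82.0 + 1/24.2 ⇒ R_eq = 10.54 Ω
V = I_total × R_eq = 14.90 × 10.54 = 157.1 V
P_R1 = V² / R1 = (157.1)² / 669 = 36.88 W

36.9 W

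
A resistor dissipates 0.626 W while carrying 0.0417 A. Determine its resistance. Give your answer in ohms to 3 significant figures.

From P = V I = I²R = V²/R, with the two given quantities we get R = P / I².
R = 0.626 / (0.04170)² = 360.0 Ω

360 Ω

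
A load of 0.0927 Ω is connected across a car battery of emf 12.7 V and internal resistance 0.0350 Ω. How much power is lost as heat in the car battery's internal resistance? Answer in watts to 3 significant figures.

346 W

r is in series with the load, so it carries the full circuit current — the loss in it is I²r.
I = ε / (r + R) = 12.7 / (0.0350 + 0.0927) = 99.45 A
P_int = I² r = (99.45)² × 0.0350 = 346.2 W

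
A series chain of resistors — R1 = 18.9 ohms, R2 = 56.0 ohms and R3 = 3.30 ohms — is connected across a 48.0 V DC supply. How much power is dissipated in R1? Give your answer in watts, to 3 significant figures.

7.12 W

Since the resistors are in series they all carry the loop current I = V/R_total; the power in any one is I²R.
R_total = 18.9 + 56.0 + 3.30 = 78.20 Ω
I = V / R_total = 48.0 / 78.20 = 0.6138 A
P_R1 = I² × R1 = (0.6138)² × 18.9 = 7.121 W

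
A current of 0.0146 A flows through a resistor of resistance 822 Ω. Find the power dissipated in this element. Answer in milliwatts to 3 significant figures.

Knowing I and R, the power is just I²R — no need to find V first.
P = (0.01460 A)² × 822 Ω = 0.1752 W

175 mW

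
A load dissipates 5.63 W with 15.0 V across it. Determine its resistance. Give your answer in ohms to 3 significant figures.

The two known quantities fix the third via R = V² / P.
R = (15.0)² / 5.63 = 39.96 Ω

40.0 Ω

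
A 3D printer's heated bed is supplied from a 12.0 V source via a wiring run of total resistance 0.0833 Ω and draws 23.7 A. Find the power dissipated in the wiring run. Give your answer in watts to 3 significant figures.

46.8 W

Line loss is just I²R for the cable — we know both I and R_line directly.
The wiring run carries the full 23.7 A.
P_line = I² R_line = (23.70)² × 0.0833 = 46.79 W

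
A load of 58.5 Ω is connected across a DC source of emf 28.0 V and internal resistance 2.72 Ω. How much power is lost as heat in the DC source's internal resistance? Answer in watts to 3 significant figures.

r is in series with the load, so it carries the full circuit current — the loss in it is I²r.
I = ε / (r + R) = 28.0 / (2.72 + 58.5) = 0.4574 A
P_int = I² r = (0.4574)² × 2.72 = 0.5690 W

0.569 W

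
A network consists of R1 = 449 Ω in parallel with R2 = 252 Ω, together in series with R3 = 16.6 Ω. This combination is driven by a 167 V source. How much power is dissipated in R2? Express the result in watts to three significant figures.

Combine R1 and R2 into their parallel equivalent first, reducing the network to two series resistors.
R_p = (449×252)/(449+252) = 161.4 Ω
R_total = R_p + 16.6 = 161.4 + 16.6 = 178.0 Ω
I = V / R_total = 167 / 178.0 = 0.9382 A
Voltage across the parallel pair: V_p = I × R_p = 0.9382 × 161.4 = 151.4 V
R2 sits across V_p; its power is V_p²/R.
P_R2 = (151.4)² / 252 = 90.99 W

91.0 W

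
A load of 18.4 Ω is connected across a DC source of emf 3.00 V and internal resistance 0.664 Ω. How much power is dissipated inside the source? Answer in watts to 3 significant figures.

The internal resistance carries the same current as the load; P_int = I²r.
I = ε / (r + R) = 3.00 / (0.664 + 18.4) = 0.1574 A
P_int = I² r = (0.1574)² × 0.664 = 0.01644 W

0.0164 W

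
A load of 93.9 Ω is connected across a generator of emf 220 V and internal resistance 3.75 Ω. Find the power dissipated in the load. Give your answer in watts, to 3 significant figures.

477 W

Find the circuit current first, then P = I²R for the load (series elements share I).
I = ε / (r + R) = 220 / (3.75 + 93.9) = 2.253 A
P_load = I² R = (2.253)² × 93.9 = 476.6 W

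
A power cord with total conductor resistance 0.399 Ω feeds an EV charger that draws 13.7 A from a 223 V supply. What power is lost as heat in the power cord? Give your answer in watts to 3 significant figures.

Only the current and the line resistance are needed for the I²R loss.
The power cord carries the full 13.7 A.
P_line = I² R_line = (13.70)² × 0.399 = 74.89 W

74.9 W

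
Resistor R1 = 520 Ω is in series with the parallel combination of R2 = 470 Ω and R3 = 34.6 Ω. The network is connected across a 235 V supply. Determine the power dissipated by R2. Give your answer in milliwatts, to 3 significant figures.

Collapse R2‖R3 to a single equivalent, reducing the network to two series elements.
R_p = (470×34.6)/(470+34.6) = 32.23 Ω
R_total = 520 + 32.23 = 552.2 Ω
I = V / R_total = 235 / 552.2 = 0.4255 A
Voltage across the parallel pair: V_p = I × R_p = 0.4255 × 32.23 = 13.71 V
R2 is across V_p, so use P = V²/R for that branch.
P_R2 = (13.71)² / 470 = 0.4002 W

400 mW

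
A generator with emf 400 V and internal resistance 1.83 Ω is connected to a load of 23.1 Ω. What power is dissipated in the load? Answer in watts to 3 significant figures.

5950 W

The internal resistance and the load are in series, so the same I flows through both; get I from ε/(r+R), then I²R for the load.
I = ε / (r + R) = 400 / (1.83 + 23.1) = 16.04 A
P_load = I² R = (16.04)² × 23.1 = 5947 W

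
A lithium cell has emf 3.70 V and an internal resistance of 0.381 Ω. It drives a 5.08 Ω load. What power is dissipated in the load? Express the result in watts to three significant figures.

2.33 W

The internal resistance and the load are in series, so the same I flows through both; get I from ε/(r+R), then I²R for the load.
I = ε / (r + R) = 3.70 / (0.381 + 5.08) = 0.6775 A
P_load = I² R = (0.6775)² × 5.08 = 2.332 W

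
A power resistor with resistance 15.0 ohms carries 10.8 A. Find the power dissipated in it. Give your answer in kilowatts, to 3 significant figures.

1.75 kW

Knowing I and R, the power is just I²R — no need to find V first.
P = (10.80 A)² × 15.0 Ω = 1750 W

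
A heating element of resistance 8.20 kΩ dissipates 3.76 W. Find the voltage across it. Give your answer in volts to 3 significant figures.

Inverting the appropriate power form: V = √(P R).
V = √(3.76 × 8200) = 175.6 V

176 V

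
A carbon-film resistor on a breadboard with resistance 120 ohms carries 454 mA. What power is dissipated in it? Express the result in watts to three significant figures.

With I and R stated, P = I²R applies in one step.
P = (0.4540 A)² × 120 Ω = 24.73 W

24.7 W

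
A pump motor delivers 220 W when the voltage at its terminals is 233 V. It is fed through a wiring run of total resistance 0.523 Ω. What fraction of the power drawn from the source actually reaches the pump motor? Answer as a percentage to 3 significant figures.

I = P / V = 220 / 233 = 0.9442 A through the wiring run.
P_line = I² R_line = (0.9442)² × 0.523 = 0.4663 W
P_source = P_load + P_line = 220.0 + 0.4663 = 220.5 W
η = P_load / P_source = 220.0 / 220.5 = 0.9979

99.8 %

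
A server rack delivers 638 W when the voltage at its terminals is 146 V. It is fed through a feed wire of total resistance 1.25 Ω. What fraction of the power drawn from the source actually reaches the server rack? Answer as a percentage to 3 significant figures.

96.4 %

I = P / V = 638 / 146 = 4.370 A through the feed wire.
P_line = I² R_line = (4.370)² × 1.25 = 23.87 W
P_source = P_load + P_line = 638.0 + 23.87 = 661.9 W
η = P_load / P_source = 638.0 / 661.9 = 0.9639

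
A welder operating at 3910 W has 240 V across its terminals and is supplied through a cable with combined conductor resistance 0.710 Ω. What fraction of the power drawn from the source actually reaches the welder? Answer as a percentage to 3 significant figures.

I = P / V = 3910 / 240 = 16.29 A through the cable.
P_line = I² R_line = (16.29)² × 0.710 = 188.4 W
P_source = P_load + P_line = 3910 + 188.4 = 4098 W
η = P_load / P_source = 3910 / 4098 = 0.9540

95.4 %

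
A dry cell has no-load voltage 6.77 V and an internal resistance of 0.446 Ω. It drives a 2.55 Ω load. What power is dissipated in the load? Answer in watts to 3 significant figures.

13.0 W

Find the circuit current first, then P = I²R for the load (series elements share I).
I = ε / (r + R) = 6.77 / (0.446 + 2.55) = 2.260 A
P_load = I² R = (2.260)² × 2.55 = 13.02 W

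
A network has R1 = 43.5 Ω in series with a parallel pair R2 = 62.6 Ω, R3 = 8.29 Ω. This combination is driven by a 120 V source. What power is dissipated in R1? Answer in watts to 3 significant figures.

Replace R2 and R3 with their parallel equivalent so the circuit becomes R1 in series with R_p.
R_p = (62.6×8.29)/(62.6+8.29) = 7.321 Ω
R_total = 43.5 + 7.321 = 50.82 Ω
I = V / R_total = 120 / 50.82 = 2.361 A
The full supply current passes through R1: P = I²R.
P_R1 = (2.361)² × 43.5 = 242.5 W

243 W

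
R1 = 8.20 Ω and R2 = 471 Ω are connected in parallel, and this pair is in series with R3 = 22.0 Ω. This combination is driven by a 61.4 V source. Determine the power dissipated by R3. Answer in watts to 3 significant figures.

First find R_p for the parallel pair, then treat R_p + R3 as a series loop.
R_p = (8.20×471)/(8.20+471) = 8.060 Ω
R_total = R_p + 22.0 = 8.060 + 22.0 = 30.06 Ω
I = V / R_total = 61.4 / 30.06 = 2.043 A
R3 carries the full series current, so P = I²R.
P_R3 = (2.043)² × 22.0 = 91.79 W

91.8 W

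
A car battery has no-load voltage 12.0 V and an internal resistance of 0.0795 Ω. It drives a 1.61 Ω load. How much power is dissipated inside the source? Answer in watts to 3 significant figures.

4.01 W

r is in series with the load, so it carries the full circuit current — the loss in it is I²r.
I = ε / (r + R) = 12.0 / (0.0795 + 1.61) = 7.103 A
P_int = I² r = (7.103)² × 0.0795 = 4.011 W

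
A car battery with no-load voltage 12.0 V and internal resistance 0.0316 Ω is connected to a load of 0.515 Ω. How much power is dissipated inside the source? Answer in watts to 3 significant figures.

Internal loss is I²r, with I set by the total series resistance r+R.
I = ε / (r + R) = 12.0 / (0.0316 + 0.515) = 21.95 A
P_int = I² r = (21.95)² × 0.0316 = 15.23 W

15.2 W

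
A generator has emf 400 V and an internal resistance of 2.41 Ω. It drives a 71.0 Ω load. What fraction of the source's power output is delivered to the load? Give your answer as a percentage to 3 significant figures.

96.7 %

Efficiency is P_load / P_total. With a series r and R sharing the same I, P = I²R for each, so η = R/(R+r).
η = R / (R + r) = 71.0 / (71.0 + 2.41) = 0.9672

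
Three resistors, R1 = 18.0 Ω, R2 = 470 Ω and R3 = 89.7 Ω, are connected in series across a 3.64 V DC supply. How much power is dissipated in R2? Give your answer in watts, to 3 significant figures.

0.0187 W

The current is common to all series resistors; compute it, then apply P = I²R for the target.
R_total = 18.0 + 470 + 89.7 = 577.7 Ω
I = V / R_total = 3.64 / 577.7 = 0.006301 A
P_R2 = I² × R2 = (0.006301)² × 470 = 0.01866 W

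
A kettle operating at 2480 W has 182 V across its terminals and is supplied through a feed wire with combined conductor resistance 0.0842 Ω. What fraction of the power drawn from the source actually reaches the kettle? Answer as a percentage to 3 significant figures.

I = P / V = 2480 / 182 = 13.63 A through the feed wire.
P_line = I² R_line = (13.63)² × 0.0842 = 15.63 W
P_source = P_load + P_line = 2480 + 15.63 = 2496 W
η = P_load / P_source = 2480 / 2496 = 0.9937

99.4 %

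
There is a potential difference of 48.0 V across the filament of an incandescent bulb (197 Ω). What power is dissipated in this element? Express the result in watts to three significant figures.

11.7 W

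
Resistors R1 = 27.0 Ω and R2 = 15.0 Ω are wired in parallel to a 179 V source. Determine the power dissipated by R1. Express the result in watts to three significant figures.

1190 W

Each parallel branch sees the full supply voltage, so P = V²/R applies directly to the target branch.
P_R1 = V² / R1 = (179)² / 27.0 Ω = 1187 W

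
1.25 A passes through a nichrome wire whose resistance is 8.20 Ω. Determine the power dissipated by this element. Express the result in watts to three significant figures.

Knowing I and R, the power is just I²R — no need to find V first.
P = (1.250 A)² × 8.20 Ω = 12.81 W

12.8 W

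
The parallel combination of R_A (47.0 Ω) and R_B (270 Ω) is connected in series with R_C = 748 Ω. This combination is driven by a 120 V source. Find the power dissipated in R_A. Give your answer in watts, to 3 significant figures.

0.791 W

Collapse the R_A‖R_B pair into one equivalent R_p; then R_p and R_C form a series string.
R_p = (47.0×270)/(47.0+270) = 40.03 Ω
R_total = R_p + 748 = 40.03 + 748 = 788.0 Ω
I = V / R_total = 120 / 788.0 = 0.1523 A
Voltage across the parallel pair: V_p = I × R_p = 0.1523 × 40.03 = 6.096 V
Use P = V²/R for R_A with V = V_p.
P_R_A = (6.096)² / 47.0 = 0.7906 W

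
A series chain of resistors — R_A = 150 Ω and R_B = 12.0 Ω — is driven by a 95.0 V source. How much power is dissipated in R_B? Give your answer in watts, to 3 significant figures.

4.13 W

The current is common to all series resistors; compute it, then apply P = I²R for the target.
R_total = 150 + 12.0 = 162.0 Ω
I = V / R_total = 95.0 / 162.0 = 0.5864 A
P_R_B = I² × R_B = (0.5864)² × 12.0 = 4.127 W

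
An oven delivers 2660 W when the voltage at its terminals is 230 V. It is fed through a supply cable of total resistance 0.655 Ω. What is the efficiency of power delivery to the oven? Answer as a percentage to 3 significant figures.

96.8 %

I = P / V = 2660 / 230 = 11.57 A through the supply cable.
P_line = I² R_line = (11.57)² × 0.655 = 87.61 W
P_source = P_load + P_line = 2660 + 87.61 = 2748 W
η = P_load / P_source = 2660 / 2748 = 0.9681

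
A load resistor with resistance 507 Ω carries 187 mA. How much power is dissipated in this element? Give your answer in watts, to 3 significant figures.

17.7 W

With I and R stated, P = I²R applies in one step.
P = (0.1870 A)² × 507 Ω = 17.73 W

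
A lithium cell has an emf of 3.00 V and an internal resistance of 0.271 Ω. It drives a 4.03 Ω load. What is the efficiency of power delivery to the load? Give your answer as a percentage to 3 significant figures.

Efficiency is P_load / P_total. With a series r and R sharing the same I, P = I²R for each, so η = R/(R+r).
η = R / (R + r) = 4.03 / (4.03 + 0.271) = 0.9370

93.7 %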